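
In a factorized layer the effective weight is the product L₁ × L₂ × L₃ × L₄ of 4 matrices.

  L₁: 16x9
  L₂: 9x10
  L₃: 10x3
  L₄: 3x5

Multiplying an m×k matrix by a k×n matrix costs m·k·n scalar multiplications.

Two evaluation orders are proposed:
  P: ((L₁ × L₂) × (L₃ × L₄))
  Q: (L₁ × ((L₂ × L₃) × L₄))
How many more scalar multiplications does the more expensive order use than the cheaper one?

1265

Order P = ((L₁ × L₂) × (L₃ × L₄)): (L₁ × L₂): 16×9 by 9×10 → 16×10, cost 16·9·10 = 1440; (L₃ × L₄): 10×3 by 3×5 → 10×5, cost 10·3·5 = 150; ((L₁ × L₂) × (L₃ × L₄)): 16×10 by 10×5 → 16×5, cost 16·10·5 = 800; cumulative 2390. Total 2390.
Order Q = (L₁ × ((L₂ × L₃) × L₄)): (L₂ × L₃): 9×10 by 10×3 → 9×3, cost 9·10·3 = 270; ((L₂ × L₃) × L₄): 9×3 by 3×5 → 9×5, cost 9·3·5 = 135; cumulative 405; (L₁ × ((L₂ × L₃) × L₄)): 16×9 by 9×5 → 16×5, cost 16·9·5 = 720; cumulative 1125. Total 1125.
Difference: |2390 − 1125| = 1265.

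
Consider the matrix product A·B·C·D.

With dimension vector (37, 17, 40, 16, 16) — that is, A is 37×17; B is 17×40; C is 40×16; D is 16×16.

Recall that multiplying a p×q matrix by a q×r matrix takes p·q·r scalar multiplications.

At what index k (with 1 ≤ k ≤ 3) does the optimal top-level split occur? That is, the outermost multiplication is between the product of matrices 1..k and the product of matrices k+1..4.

Adjacent pairs: AB = 37·17·40 = 25160; BC = 17·40·16 = 10880; CD = 40·16·16 = 10240.
Length 3: A..C: k=1: 0+10880+37·17·16=20944; k=2: 25160+0+37·40·16=48840 → min 20944 | B..D: k=2: 0+10240+17·40·16=21120; k=3: 10880+0+17·16·16=15232 → min 15232.
Top-level splits: k=1: (A..A)·(B..D) → 0+15232+37·17·16 = 25296; k=2: (A..B)·(C..D) → 25160+10240+37·40·16 = 59080; k=3: (A..C)·(D..D) → 20944+0+37·16·16 = 30416.
Best split is after A, i.e. k = 1.

1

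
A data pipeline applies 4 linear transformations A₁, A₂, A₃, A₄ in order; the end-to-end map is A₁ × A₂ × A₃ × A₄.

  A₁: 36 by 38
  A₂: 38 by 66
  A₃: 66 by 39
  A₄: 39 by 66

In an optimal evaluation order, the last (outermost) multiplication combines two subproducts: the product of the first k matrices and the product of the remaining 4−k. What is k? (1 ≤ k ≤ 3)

Adjacent pairs: A₁A₂ = 36·38·66 = 90288; A₂A₃ = 38·66·39 = 97812; A₃A₄ = 66·39·66 = 169884.
Length 3: A₁..A₃: k=1: 0+97812+36·38·39=151164; k=2: 90288+0+36·66·39=182952 → min 151164 | A₂..A₄: k=2: 0+169884+38·66·66=335412; k=3: 97812+0+38·39·66=195624 → min 195624.
Top-level splits: k=1: (A₁..A₁)·(A₂..A₄) → 0+195624+36·38·66 = 285912; k=2: (A₁..A₂)·(A₃..A₄) → 90288+169884+36·66·66 = 416988; k=3: (A₁..A₃)·(A₄..A₄) → 151164+0+36·39·66 = 243828.
Best split is after A₃, i.e. k = 3.

3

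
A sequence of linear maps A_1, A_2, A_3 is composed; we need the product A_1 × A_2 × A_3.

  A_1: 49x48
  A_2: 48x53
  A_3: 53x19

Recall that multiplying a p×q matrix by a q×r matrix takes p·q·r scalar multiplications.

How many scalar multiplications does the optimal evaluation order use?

Order (A_1 × (A_2 × A_3)): (A_2 × A_3): 48×53 by 53×19 → 48×19, cost 48·53·19 = 48336; (A_1 × (A_2 × A_3)): 49×48 by 48×19 → 49×19, cost 49·48·19 = 44688; cumulative 93024. Total 93024.
Order ((A_1 × A_2) × A_3): (A_1 × A_2): 49×48 by 48×53 → 49×53, cost 49·48·53 = 124656; ((A_1 × A_2) × A_3): 49×53 by 53×19 → 49×19, cost 49·53·19 = 49343; cumulative 173999. Total 173999.
Minimum: 93024.

93024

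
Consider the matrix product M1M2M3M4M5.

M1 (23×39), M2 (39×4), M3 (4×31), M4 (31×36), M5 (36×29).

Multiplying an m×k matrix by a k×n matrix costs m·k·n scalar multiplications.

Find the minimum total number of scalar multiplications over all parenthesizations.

14896

Adjacent pairs: M1M2 = 23·39·4 = 3588; M2M3 = 39·4·31 = 4836; M3M4 = 4·31·36 = 4464; M4M5 = 31·36·29 = 32364.
Length 3: M1..M3: k=1: 0+4836+23·39·31=32643; k=2: 3588+0+23·4·31=6440 → min 6440 | M2..M4: k=2: 0+4464+39·4·36=10080; k=3: 4836+0+39·31·36=48360 → min 10080 | M3..M5: k=3: 0+32364+4·31·29=35960; k=4: 4464+0+4·36·29=8640 → min 8640.
Length 4: M1..M4: k=1: 0+10080+23·39·36=42372; k=2: 3588+4464+23·4·36=11364; k=3: 6440+0+23·31·36=32108 → min 11364 | M2..M5: k=2: 0+8640+39·4·29=13164; k=3: 4836+32364+39·31·29=72261; k=4: 10080+0+39·36·29=50796 → min 13164.
Length 5: M1..M5: k=1: 0+13164+23·39·29=39177; k=2: 3588+8640+23·4·29=14896; k=3: 6440+32364+23·31·29=59481; k=4: 11364+0+23·36·29=35376 → min 14896.
Optimal order: ((M1M2)((M3M4)M5)) with cost 14896.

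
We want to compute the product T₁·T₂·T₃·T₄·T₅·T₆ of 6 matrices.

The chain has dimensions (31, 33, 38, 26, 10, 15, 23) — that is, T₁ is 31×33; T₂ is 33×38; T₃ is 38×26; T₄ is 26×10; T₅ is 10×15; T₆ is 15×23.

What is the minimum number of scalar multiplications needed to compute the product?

43230

Adjacent pairs: T₁T₂ = 31·33·38 = 38874; T₂T₃ = 33·38·26 = 32604; T₃T₄ = 38·26·10 = 9880; T₄T₅ = 26·10·15 = 3900; T₅T₆ = 10·15·23 = 3450.
Length 3: T₁..T₃: k=1: 0+32604+31·33·26=59202; k=2: 38874+0+31·38·26=69502 → min 59202 | T₂..T₄: k=2: 0+9880+33·38·10=22420; k=3: 32604+0+33·26·10=41184 → min 22420 | T₃..T₅: k=3: 0+3900+38·26·15=18720; k=4: 9880+0+38·10·15=15580 → min 15580 | T₄..T₆: k=4: 0+3450+26·10·23=9430; k=5: 3900+0+26·15·23=12870 → min 9430.
Length 4: T₁..T₄: k=1: 0+22420+31·33·10=32650; k=2: 38874+9880+31·38·10=60534; k=3: 59202+0+31·26·10=67262 → min 32650 | T₂..T₅: k=2: 0+15580+33·38·15=34390; k=3: 32604+3900+33·26·15=49374; k=4: 22420+0+33·10·15=27370 → min 27370 | T₃..T₆: k=3: 0+9430+38·26·23=32154; k=4: 9880+3450+38·10·23=22070; k=5: 15580+0+38·15·23=28690 → min 22070.
Length 5: T₁..T₅: k=1: 0+27370+31·33·15=42715; k=2: 38874+15580+31·38·15=72124; k=3: 59202+3900+31·26·15=75192; k=4: 32650+0+31·10·15=37300 → min 37300 | T₂..T₆: k=2: 0+22070+33·38·23=50912; k=3: 32604+9430+33·26·23=61768; k=4: 22420+3450+33·10·23=33460; k=5: 27370+0+33·15·23=38755 → min 33460.
Length 6: T₁..T₆: k=1: 0+33460+31·33·23=56989; k=2: 38874+22070+31·38·23=88038; k=3: 59202+9430+31·26·23=87170; k=4: 32650+3450+31·10·23=43230; k=5: 37300+0+31·15·23=47995 → min 43230.
Optimal order: ((T₁·(T₂·(T₃·T₄)))·(T₅·T₆)) with cost 43230.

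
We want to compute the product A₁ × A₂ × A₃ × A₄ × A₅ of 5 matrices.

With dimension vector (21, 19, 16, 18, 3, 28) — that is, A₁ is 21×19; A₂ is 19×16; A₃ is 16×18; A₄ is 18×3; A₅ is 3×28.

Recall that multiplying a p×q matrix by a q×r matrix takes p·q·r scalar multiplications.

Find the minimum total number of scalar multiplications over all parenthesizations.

Adjacent pairs: A₁A₂ = 21·19·16 = 6384; A₂A₃ = 19·16·18 = 5472; A₃A₄ = 16·18·3 = 864; A₄A₅ = 18·3·28 = 1512.
Length 3: A₁..A₃: k=1: 0+5472+21·19·18=12654; k=2: 6384+0+21·16·18=12432 → min 12432 | A₂..A₄: k=2: 0+864+19·16·3=1776; k=3: 5472+0+19·18·3=6498 → min 1776 | A₃..A₅: k=3: 0+1512+16·18·28=9576; k=4: 864+0+16·3·28=2208 → min 2208.
Length 4: A₁..A₄: k=1: 0+1776+21·19·3=2973; k=2: 6384+864+21·16·3=8256; k=3: 12432+0+21·18·3=13566 → min 2973 | A₂..A₅: k=2: 0+2208+19·16·28=10720; k=3: 5472+1512+19·18·28=16560; k=4: 1776+0+19·3·28=3372 → min 3372.
Length 5: A₁..A₅: k=1: 0+3372+21·19·28=14544; k=2: 6384+2208+21·16·28=18000; k=3: 12432+1512+21·18·28=24528; k=4: 2973+0+21·3·28=4737 → min 4737.
Optimal order: ((A₁ × (A₂ × (A₃ × A₄))) × A₅) with cost 4737.

4737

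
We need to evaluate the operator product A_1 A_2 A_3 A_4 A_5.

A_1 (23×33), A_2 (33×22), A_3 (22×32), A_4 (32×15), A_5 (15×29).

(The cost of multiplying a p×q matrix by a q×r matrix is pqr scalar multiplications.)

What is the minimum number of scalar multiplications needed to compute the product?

Adjacent pairs: A_1A_2 = 23·33·22 = 16698; A_2A_3 = 33·22·32 = 23232; A_3A_4 = 22·32·15 = 10560; A_4A_5 = 32·15·29 = 13920.
Length 3: A_1..A_3: k=1: 0+23232+23·33·32=47520; k=2: 16698+0+23·22·32=32890 → min 32890 | A_2..A_4: k=2: 0+10560+33·22·15=21450; k=3: 23232+0+33·32·15=39072 → min 21450 | A_3..A_5: k=3: 0+13920+22·32·29=34336; k=4: 10560+0+22·15·29=20130 → min 20130.
Length 4: A_1..A_4: k=1: 0+21450+23·33·15=32835; k=2: 16698+10560+23·22·15=34848; k=3: 32890+0+23·32·15=43930 → min 32835 | A_2..A_5: k=2: 0+20130+33·22·29=41184; k=3: 23232+13920+33·32·29=67776; k=4: 21450+0+33·15·29=35805 → min 35805.
Length 5: A_1..A_5: k=1: 0+35805+23·33·29=57816; k=2: 16698+20130+23·22·29=51502; k=3: 32890+13920+23·32·29=68154; k=4: 32835+0+23·15·29=42840 → min 42840.
Optimal order: ((A_1 (A_2 (A_3 A_4))) A_5) with cost 42840.

42840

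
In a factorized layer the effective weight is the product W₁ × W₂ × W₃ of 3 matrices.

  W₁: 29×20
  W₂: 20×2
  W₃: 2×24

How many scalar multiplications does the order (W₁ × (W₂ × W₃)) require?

14880

(W₂ × W₃): 20×2 by 2×24 → 20×24, cost 20·2·24 = 960
(W₁ × (W₂ × W₃)): 29×20 by 20×24 → 29×24, cost 29·20·24 = 13920; cumulative 14880
Total: 14880 scalar multiplications.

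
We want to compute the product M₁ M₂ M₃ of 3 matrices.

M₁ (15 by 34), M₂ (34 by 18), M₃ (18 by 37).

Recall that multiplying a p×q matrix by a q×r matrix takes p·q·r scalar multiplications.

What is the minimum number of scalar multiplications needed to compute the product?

Order (M₁ (M₂ M₃)): (M₂ M₃): 34×18 by 18×37 → 34×37, cost 34·18·37 = 22644; (M₁ (M₂ M₃)): 15×34 by 34×37 → 15×37, cost 15·34·37 = 18870; cumulative 41514. Total 41514.
Order ((M₁ M₂) M₃): (M₁ M₂): 15×34 by 34×18 → 15×18, cost 15·34·18 = 9180; ((M₁ M₂) M₃): 15×18 by 18×37 → 15×37, cost 15·18·37 = 9990; cumulative 19170. Total 19170.
Minimum: 19170.

19170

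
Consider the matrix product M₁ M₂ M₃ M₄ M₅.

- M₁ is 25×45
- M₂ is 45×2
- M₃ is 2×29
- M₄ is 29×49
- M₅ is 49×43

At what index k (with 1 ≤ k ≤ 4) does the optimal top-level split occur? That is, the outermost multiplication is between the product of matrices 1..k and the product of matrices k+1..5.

2

Adjacent pairs: M₁M₂ = 25·45·2 = 2250; M₂M₃ = 45·2·29 = 2610; M₃M₄ = 2·29·49 = 2842; M₄M₅ = 29·49·43 = 61103.
Length 3: M₁..M₃: k=1: 0+2610+25·45·29=35235; k=2: 2250+0+25·2·29=3700 → min 3700 | M₂..M₄: k=2: 0+2842+45·2·49=7252; k=3: 2610+0+45·29·49=66555 → min 7252 | M₃..M₅: k=3: 0+61103+2·29·43=63597; k=4: 2842+0+2·49·43=7056 → min 7056.
Length 4: M₁..M₄: k=1: 0+7252+25·45·49=62377; k=2: 2250+2842+25·2·49=7542; k=3: 3700+0+25·29·49=39225 → min 7542 | M₂..M₅: k=2: 0+7056+45·2·43=10926; k=3: 2610+61103+45·29·43=119828; k=4: 7252+0+45·49·43=102067 → min 10926.
Top-level splits: k=1: (M₁..M₁)·(M₂..M₅) → 0+10926+25·45·43 = 59301; k=2: (M₁..M₂)·(M₃..M₅) → 2250+7056+25·2·43 = 11456; k=3: (M₁..M₃)·(M₄..M₅) → 3700+61103+25·29·43 = 95978; k=4: (M₁..M₄)·(M₅..M₅) → 7542+0+25·49·43 = 60217.
Best split is after M₂, i.e. k = 2.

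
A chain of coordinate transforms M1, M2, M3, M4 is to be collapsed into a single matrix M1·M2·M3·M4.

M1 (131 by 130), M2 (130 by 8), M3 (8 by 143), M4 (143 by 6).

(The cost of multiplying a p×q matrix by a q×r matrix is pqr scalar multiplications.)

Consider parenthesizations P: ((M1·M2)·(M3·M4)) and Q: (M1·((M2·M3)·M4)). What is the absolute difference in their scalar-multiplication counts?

213048

Order P = ((M1·M2)·(M3·M4)): (M1·M2): 131×130 by 130×8 → 131×8, cost 131·130·8 = 136240; (M3·M4): 8×143 by 143×6 → 8×6, cost 8·143·6 = 6864; ((M1·M2)·(M3·M4)): 131×8 by 8×6 → 131×6, cost 131·8·6 = 6288; cumulative 149392. Total 149392.
Order Q = (M1·((M2·M3)·M4)): (M2·M3): 130×8 by 8×143 → 130×143, cost 130·8·143 = 148720; ((M2·M3)·M4): 130×143 by 143×6 → 130×6, cost 130·143·6 = 111540; cumulative 260260; (M1·((M2·M3)·M4)): 131×130 by 130×6 → 131×6, cost 131·130·6 = 102180; cumulative 362440. Total 362440.
Difference: |149392 − 362440| = 213048.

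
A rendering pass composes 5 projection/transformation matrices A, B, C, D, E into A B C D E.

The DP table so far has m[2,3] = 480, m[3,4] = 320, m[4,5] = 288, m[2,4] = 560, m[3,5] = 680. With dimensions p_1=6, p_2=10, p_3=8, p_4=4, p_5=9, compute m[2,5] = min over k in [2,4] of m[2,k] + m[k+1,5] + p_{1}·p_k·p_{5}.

776

m[2,5] = min over k∈[2,4] of m[2,k]+m[k+1,5]+p_{1}·p_k·p_{5}.
k=2: 0 + 680 + 6·10·9 = 1220; k=3: 480 + 288 + 6·8·9 = 1200; k=4: 560 + 0 + 6·4·9 = 776.
Minimum: 776 at k=4.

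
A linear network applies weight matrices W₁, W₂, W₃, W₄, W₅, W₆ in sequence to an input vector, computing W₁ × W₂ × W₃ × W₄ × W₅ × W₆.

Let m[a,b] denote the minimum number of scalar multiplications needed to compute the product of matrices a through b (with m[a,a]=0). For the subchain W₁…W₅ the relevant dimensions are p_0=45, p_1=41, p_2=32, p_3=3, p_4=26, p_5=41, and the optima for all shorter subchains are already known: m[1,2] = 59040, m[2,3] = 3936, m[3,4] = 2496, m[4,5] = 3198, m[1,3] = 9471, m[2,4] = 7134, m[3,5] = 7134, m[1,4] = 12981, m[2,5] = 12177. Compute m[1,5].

m[1,5] = min over k∈[1,4] of m[1,k]+m[k+1,5]+p_{0}·p_k·p_{5}.
k=1: 0 + 12177 + 45·41·41 = 87822; k=2: 59040 + 7134 + 45·32·41 = 125214; k=3: 9471 + 3198 + 45·3·41 = 18204; k=4: 12981 + 0 + 45·26·41 = 60951.
Minimum: 18204 at k=3.

18204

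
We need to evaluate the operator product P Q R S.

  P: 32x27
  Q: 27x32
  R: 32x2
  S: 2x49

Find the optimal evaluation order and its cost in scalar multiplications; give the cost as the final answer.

Adjacent pairs: PQ = 32·27·32 = 27648; QR = 27·32·2 = 1728; RS = 32·2·49 = 3136.
Length 3: P..R: k=1: 0+1728+32·27·2=3456; k=2: 27648+0+32·32·2=29696 → min 3456 | Q..S: k=2: 0+3136+27·32·49=45472; k=3: 1728+0+27·2·49=4374 → min 4374.
Length 4: P..S: k=1: 0+4374+32·27·49=46710; k=2: 27648+3136+32·32·49=80960; k=3: 3456+0+32·2·49=6592 → min 6592.
Optimal parenthesization: ((P (Q R)) S) with cost 6592.

6592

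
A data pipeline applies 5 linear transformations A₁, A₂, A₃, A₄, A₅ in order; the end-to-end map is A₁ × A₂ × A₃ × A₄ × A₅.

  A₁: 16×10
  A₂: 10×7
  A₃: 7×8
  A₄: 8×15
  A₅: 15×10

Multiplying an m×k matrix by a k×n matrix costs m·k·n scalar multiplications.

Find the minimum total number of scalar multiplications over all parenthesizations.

4000

Adjacent pairs: A₁A₂ = 16·10·7 = 1120; A₂A₃ = 10·7·8 = 560; A₃A₄ = 7·8·15 = 840; A₄A₅ = 8·15·10 = 1200.
Length 3: A₁..A₃: k=1: 0+560+16·10·8=1840; k=2: 1120+0+16·7·8=2016 → min 1840 | A₂..A₄: k=2: 0+840+10·7·15=1890; k=3: 560+0+10·8·15=1760 → min 1760 | A₃..A₅: k=3: 0+1200+7·8·10=1760; k=4: 840+0+7·15·10=1890 → min 1760.
Length 4: A₁..A₄: k=1: 0+1760+16·10·15=4160; k=2: 1120+840+16·7·15=3640; k=3: 1840+0+16·8·15=3760 → min 3640 | A₂..A₅: k=2: 0+1760+10·7·10=2460; k=3: 560+1200+10·8·10=2560; k=4: 1760+0+10·15·10=3260 → min 2460.
Length 5: A₁..A₅: k=1: 0+2460+16·10·10=4060; k=2: 1120+1760+16·7·10=4000; k=3: 1840+1200+16·8·10=4320; k=4: 3640+0+16·15·10=6040 → min 4000.
Optimal order: ((A₁ × A₂) × (A₃ × (A₄ × A₅))) with cost 4000.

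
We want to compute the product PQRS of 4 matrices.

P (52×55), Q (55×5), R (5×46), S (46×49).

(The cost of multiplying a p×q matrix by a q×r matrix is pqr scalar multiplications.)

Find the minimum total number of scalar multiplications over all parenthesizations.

Adjacent pairs: PQ = 52·55·5 = 14300; QR = 55·5·46 = 12650; RS = 5·46·49 = 11270.
Length 3: P..R: k=1: 0+12650+52·55·46=144210; k=2: 14300+0+52·5·46=26260 → min 26260 | Q..S: k=2: 0+11270+55·5·49=24745; k=3: 12650+0+55·46·49=136620 → min 24745.
Length 4: P..S: k=1: 0+24745+52·55·49=164885; k=2: 14300+11270+52·5·49=38310; k=3: 26260+0+52·46·49=143468 → min 38310.
Optimal order: ((PQ)(RS)) with cost 38310.

38310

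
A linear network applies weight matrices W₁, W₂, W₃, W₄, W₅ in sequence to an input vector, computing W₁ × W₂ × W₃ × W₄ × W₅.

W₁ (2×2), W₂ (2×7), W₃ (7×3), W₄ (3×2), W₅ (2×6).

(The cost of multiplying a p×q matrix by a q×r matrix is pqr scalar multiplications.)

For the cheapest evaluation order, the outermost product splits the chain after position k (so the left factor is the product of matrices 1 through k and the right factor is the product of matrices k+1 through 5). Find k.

Adjacent pairs: W₁W₂ = 2·2·7 = 28; W₂W₃ = 2·7·3 = 42; W₃W₄ = 7·3·2 = 42; W₄W₅ = 3·2·6 = 36.
Length 3: W₁..W₃: k=1: 0+42+2·2·3=54; k=2: 28+0+2·7·3=70 → min 54 | W₂..W₄: k=2: 0+42+2·7·2=70; k=3: 42+0+2·3·2=54 → min 54 | W₃..W₅: k=3: 0+36+7·3·6=162; k=4: 42+0+7·2·6=126 → min 126.
Length 4: W₁..W₄: k=1: 0+54+2·2·2=62; k=2: 28+42+2·7·2=98; k=3: 54+0+2·3·2=66 → min 62 | W₂..W₅: k=2: 0+126+2·7·6=210; k=3: 42+36+2·3·6=114; k=4: 54+0+2·2·6=78 → min 78.
Top-level splits: k=1: (W₁..W₁)·(W₂..W₅) → 0+78+2·2·6 = 102; k=2: (W₁..W₂)·(W₃..W₅) → 28+126+2·7·6 = 238; k=3: (W₁..W₃)·(W₄..W₅) → 54+36+2·3·6 = 126; k=4: (W₁..W₄)·(W₅..W₅) → 62+0+2·2·6 = 86.
Best split is after W₄, i.e. k = 4.

4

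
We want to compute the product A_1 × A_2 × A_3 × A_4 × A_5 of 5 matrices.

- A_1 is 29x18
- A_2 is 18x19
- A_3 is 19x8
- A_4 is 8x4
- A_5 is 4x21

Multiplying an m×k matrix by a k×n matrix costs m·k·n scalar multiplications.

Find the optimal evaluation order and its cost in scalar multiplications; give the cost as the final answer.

6500

Adjacent pairs: A_1A_2 = 29·18·19 = 9918; A_2A_3 = 18·19·8 = 2736; A_3A_4 = 19·8·4 = 608; A_4A_5 = 8·4·21 = 672.
Length 3: A_1..A_3: k=1: 0+2736+29·18·8=6912; k=2: 9918+0+29·19·8=14326 → min 6912 | A_2..A_4: k=2: 0+608+18·19·4=1976; k=3: 2736+0+18·8·4=3312 → min 1976 | A_3..A_5: k=3: 0+672+19·8·21=3864; k=4: 608+0+19·4·21=2204 → min 2204.
Length 4: A_1..A_4: k=1: 0+1976+29·18·4=4064; k=2: 9918+608+29·19·4=12730; k=3: 6912+0+29·8·4=7840 → min 4064 | A_2..A_5: k=2: 0+2204+18·19·21=9386; k=3: 2736+672+18·8·21=6432; k=4: 1976+0+18·4·21=3488 → min 3488.
Length 5: A_1..A_5: k=1: 0+3488+29·18·21=14450; k=2: 9918+2204+29·19·21=23693; k=3: 6912+672+29·8·21=12456; k=4: 4064+0+29·4·21=6500 → min 6500.
Optimal parenthesization: ((A_1 × (A_2 × (A_3 × A_4))) × A_5) with cost 6500.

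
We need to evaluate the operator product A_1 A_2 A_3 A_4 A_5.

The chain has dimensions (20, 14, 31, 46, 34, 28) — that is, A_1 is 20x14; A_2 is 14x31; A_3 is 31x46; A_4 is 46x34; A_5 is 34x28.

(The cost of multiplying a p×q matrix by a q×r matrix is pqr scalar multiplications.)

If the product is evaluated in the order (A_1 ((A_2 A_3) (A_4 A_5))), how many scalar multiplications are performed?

(A_2 A_3): 14×31 by 31×46 → 14×46, cost 14·31·46 = 19964
(A_4 A_5): 46×34 by 34×28 → 46×28, cost 46·34·28 = 43792
((A_2 A_3) (A_4 A_5)): 14×46 by 46×28 → 14×28, cost 14·46·28 = 18032; cumulative 81788
(A_1 ((A_2 A_3) (A_4 A_5))): 20×14 by 14×28 → 20×28, cost 20·14·28 = 7840; cumulative 89628
Total: 89628 scalar multiplications.

89628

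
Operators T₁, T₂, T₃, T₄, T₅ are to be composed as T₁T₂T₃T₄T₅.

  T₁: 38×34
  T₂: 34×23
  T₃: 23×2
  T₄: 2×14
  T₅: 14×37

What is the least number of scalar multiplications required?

7996

Adjacent pairs: T₁T₂ = 38·34·23 = 29716; T₂T₃ = 34·23·2 = 1564; T₃T₄ = 23·2·14 = 644; T₄T₅ = 2·14·37 = 1036.
Length 3: T₁..T₃: k=1: 0+1564+38·34·2=4148; k=2: 29716+0+38·23·2=31464 → min 4148 | T₂..T₄: k=2: 0+644+34·23·14=11592; k=3: 1564+0+34·2·14=2516 → min 2516 | T₃..T₅: k=3: 0+1036+23·2·37=2738; k=4: 644+0+23·14·37=12558 → min 2738.
Length 4: T₁..T₄: k=1: 0+2516+38·34·14=20604; k=2: 29716+644+38·23·14=42596; k=3: 4148+0+38·2·14=5212 → min 5212 | T₂..T₅: k=2: 0+2738+34·23·37=31672; k=3: 1564+1036+34·2·37=5116; k=4: 2516+0+34·14·37=20128 → min 5116.
Length 5: T₁..T₅: k=1: 0+5116+38·34·37=52920; k=2: 29716+2738+38·23·37=64792; k=3: 4148+1036+38·2·37=7996; k=4: 5212+0+38·14·37=24896 → min 7996.
Optimal order: ((T₁(T₂T₃))(T₄T₅)) with cost 7996.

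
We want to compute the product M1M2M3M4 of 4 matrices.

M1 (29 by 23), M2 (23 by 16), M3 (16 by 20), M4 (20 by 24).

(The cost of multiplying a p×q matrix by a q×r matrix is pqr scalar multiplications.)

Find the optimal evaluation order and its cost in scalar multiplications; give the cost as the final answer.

29488

Adjacent pairs: M1M2 = 29·23·16 = 10672; M2M3 = 23·16·20 = 7360; M3M4 = 16·20·24 = 7680.
Length 3: M1..M3: k=1: 0+7360+29·23·20=20700; k=2: 10672+0+29·16·20=19952 → min 19952 | M2..M4: k=2: 0+7680+23·16·24=16512; k=3: 7360+0+23·20·24=18400 → min 16512.
Length 4: M1..M4: k=1: 0+16512+29·23·24=32520; k=2: 10672+7680+29·16·24=29488; k=3: 19952+0+29·20·24=33872 → min 29488.
Optimal parenthesization: ((M1M2)(M3M4)) with cost 29488.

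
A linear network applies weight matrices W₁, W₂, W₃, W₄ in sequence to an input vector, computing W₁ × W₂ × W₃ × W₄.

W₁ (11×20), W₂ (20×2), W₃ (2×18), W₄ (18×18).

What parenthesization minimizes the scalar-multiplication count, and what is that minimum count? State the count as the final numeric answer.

1484

Adjacent pairs: W₁W₂ = 11·20·2 = 440; W₂W₃ = 20·2·18 = 720; W₃W₄ = 2·18·18 = 648.
Length 3: W₁..W₃: k=1: 0+720+11·20·18=4680; k=2: 440+0+11·2·18=836 → min 836 | W₂..W₄: k=2: 0+648+20·2·18=1368; k=3: 720+0+20·18·18=7200 → min 1368.
Length 4: W₁..W₄: k=1: 0+1368+11·20·18=5328; k=2: 440+648+11·2·18=1484; k=3: 836+0+11·18·18=4400 → min 1484.
Optimal parenthesization: ((W₁ × W₂) × (W₃ × W₄)) with cost 1484.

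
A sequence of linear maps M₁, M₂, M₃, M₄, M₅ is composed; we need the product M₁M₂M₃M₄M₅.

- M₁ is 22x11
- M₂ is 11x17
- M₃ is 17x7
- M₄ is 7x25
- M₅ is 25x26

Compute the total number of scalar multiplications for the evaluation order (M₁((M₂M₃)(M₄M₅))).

14153

(M₂M₃): 11×17 by 17×7 → 11×7, cost 11·17·7 = 1309
(M₄M₅): 7×25 by 25×26 → 7×26, cost 7·25·26 = 4550
((M₂M₃)(M₄M₅)): 11×7 by 7×26 → 11×26, cost 11·7·26 = 2002; cumulative 7861
(M₁((M₂M₃)(M₄M₅))): 22×11 by 11×26 → 22×26, cost 22·11·26 = 6292; cumulative 14153
Total: 14153 scalar multiplications.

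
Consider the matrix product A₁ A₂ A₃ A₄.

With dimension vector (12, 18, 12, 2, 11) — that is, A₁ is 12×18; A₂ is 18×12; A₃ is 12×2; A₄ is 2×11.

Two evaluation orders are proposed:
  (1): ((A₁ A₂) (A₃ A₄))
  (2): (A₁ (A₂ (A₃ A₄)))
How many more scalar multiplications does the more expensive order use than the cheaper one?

576

Order (1) = ((A₁ A₂) (A₃ A₄)): (A₁ A₂): 12×18 by 18×12 → 12×12, cost 12·18·12 = 2592; (A₃ A₄): 12×2 by 2×11 → 12×11, cost 12·2·11 = 264; ((A₁ A₂) (A₃ A₄)): 12×12 by 12×11 → 12×11, cost 12·12·11 = 1584; cumulative 4440. Total 4440.
Order (2) = (A₁ (A₂ (A₃ A₄))): (A₃ A₄): 12×2 by 2×11 → 12×11, cost 12·2·11 = 264; (A₂ (A₃ A₄)): 18×12 by 12×11 → 18×11, cost 18·12·11 = 2376; cumulative 2640; (A₁ (A₂ (A₃ A₄))): 12×18 by 18×11 → 12×11, cost 12·18·11 = 2376; cumulative 5016. Total 5016.
Difference: |4440 − 5016| = 576.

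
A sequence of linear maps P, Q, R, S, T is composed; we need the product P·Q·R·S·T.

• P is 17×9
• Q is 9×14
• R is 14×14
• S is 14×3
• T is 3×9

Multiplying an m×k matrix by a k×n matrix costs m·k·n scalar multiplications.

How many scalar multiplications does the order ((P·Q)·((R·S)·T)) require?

5250

(P·Q): 17×9 by 9×14 → 17×14, cost 17·9·14 = 2142
(R·S): 14×14 by 14×3 → 14×3, cost 14·14·3 = 588
((R·S)·T): 14×3 by 3×9 → 14×9, cost 14·3·9 = 378; cumulative 966
((P·Q)·((R·S)·T)): 17×14 by 14×9 → 17×9, cost 17·14·9 = 2142; cumulative 5250
Total: 5250 scalar multiplications.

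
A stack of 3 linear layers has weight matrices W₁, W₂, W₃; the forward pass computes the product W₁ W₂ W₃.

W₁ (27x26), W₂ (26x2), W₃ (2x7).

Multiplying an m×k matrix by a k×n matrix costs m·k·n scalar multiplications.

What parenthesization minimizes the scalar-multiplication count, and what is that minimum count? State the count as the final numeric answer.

1782

(W₁ (W₂ W₃)): cost 5278.
((W₁ W₂) W₃): cost 1782.
Optimal: ((W₁ W₂) W₃) with cost 1782.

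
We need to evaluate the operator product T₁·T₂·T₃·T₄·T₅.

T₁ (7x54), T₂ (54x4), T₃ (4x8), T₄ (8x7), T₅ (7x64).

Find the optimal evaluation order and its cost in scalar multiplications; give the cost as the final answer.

Adjacent pairs: T₁T₂ = 7·54·4 = 1512; T₂T₃ = 54·4·8 = 1728; T₃T₄ = 4·8·7 = 224; T₄T₅ = 8·7·64 = 3584.
Length 3: T₁..T₃: k=1: 0+1728+7·54·8=4752; k=2: 1512+0+7·4·8=1736 → min 1736 | T₂..T₄: k=2: 0+224+54·4·7=1736; k=3: 1728+0+54·8·7=4752 → min 1736 | T₃..T₅: k=3: 0+3584+4·8·64=5632; k=4: 224+0+4·7·64=2016 → min 2016.
Length 4: T₁..T₄: k=1: 0+1736+7·54·7=4382; k=2: 1512+224+7·4·7=1932; k=3: 1736+0+7·8·7=2128 → min 1932 | T₂..T₅: k=2: 0+2016+54·4·64=15840; k=3: 1728+3584+54·8·64=32960; k=4: 1736+0+54·7·64=25928 → min 15840.
Length 5: T₁..T₅: k=1: 0+15840+7·54·64=40032; k=2: 1512+2016+7·4·64=5320; k=3: 1736+3584+7·8·64=8904; k=4: 1932+0+7·7·64=5068 → min 5068.
Optimal parenthesization: (((T₁·T₂)·(T₃·T₄))·T₅) with cost 5068.

5068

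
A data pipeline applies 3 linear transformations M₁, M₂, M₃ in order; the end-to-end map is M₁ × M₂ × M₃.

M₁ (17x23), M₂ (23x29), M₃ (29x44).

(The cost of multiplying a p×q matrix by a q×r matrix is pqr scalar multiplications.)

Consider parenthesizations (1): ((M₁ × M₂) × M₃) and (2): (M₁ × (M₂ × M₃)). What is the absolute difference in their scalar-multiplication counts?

Order (1) = ((M₁ × M₂) × M₃): (M₁ × M₂): 17×23 by 23×29 → 17×29, cost 17·23·29 = 11339; ((M₁ × M₂) × M₃): 17×29 by 29×44 → 17×44, cost 17·29·44 = 21692; cumulative 33031. Total 33031.
Order (2) = (M₁ × (M₂ × M₃)): (M₂ × M₃): 23×29 by 29×44 → 23×44, cost 23·29·44 = 29348; (M₁ × (M₂ × M₃)): 17×23 by 23×44 → 17×44, cost 17·23·44 = 17204; cumulative 46552. Total 46552.
Difference: |33031 − 46552| = 13521.

13521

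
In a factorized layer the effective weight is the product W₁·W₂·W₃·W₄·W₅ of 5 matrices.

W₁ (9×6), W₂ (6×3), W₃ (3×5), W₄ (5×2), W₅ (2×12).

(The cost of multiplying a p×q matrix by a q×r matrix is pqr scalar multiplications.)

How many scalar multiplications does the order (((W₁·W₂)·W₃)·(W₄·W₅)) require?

(W₁·W₂): 9×6 by 6×3 → 9×3, cost 9·6·3 = 162
((W₁·W₂)·W₃): 9×3 by 3×5 → 9×5, cost 9·3·5 = 135; cumulative 297
(W₄·W₅): 5×2 by 2×12 → 5×12, cost 5·2·12 = 120
(((W₁·W₂)·W₃)·(W₄·W₅)): 9×5 by 5×12 → 9×12, cost 9·5·12 = 540; cumulative 957
Total: 957 scalar multiplications.

957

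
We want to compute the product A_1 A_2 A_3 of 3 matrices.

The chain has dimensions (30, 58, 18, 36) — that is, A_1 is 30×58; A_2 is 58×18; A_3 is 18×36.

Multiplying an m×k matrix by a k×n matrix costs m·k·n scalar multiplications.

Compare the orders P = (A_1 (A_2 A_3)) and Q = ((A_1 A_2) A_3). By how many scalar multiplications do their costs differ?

49464

Order P = (A_1 (A_2 A_3)): (A_2 A_3): 58×18 by 18×36 → 58×36, cost 58·18·36 = 37584; (A_1 (A_2 A_3)): 30×58 by 58×36 → 30×36, cost 30·58·36 = 62640; cumulative 100224. Total 100224.
Order Q = ((A_1 A_2) A_3): (A_1 A_2): 30×58 by 58×18 → 30×18, cost 30·58·18 = 31320; ((A_1 A_2) A_3): 30×18 by 18×36 → 30×36, cost 30·18·36 = 19440; cumulative 50760. Total 50760.
Difference: |100224 − 50760| = 49464.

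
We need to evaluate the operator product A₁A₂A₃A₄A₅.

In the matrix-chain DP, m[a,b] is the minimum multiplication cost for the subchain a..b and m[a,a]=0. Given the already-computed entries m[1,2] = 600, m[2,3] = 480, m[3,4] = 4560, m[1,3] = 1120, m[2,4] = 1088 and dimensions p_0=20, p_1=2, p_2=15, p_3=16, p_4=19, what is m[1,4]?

1848

m[1,4] = min over k∈[1,3] of m[1,k]+m[k+1,4]+p_{0}·p_k·p_{4}.
k=1: 0 + 1088 + 20·2·19 = 1848; k=2: 600 + 4560 + 20·15·19 = 10860; k=3: 1120 + 0 + 20·16·19 = 7200.
Minimum: 1848 at k=1.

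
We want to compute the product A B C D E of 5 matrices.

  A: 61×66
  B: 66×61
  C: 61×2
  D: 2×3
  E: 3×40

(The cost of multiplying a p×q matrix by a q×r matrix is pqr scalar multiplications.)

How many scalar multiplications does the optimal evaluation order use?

Adjacent pairs: AB = 61·66·61 = 245586; BC = 66·61·2 = 8052; CD = 61·2·3 = 366; DE = 2·3·40 = 240.
Length 3: A..C: k=1: 0+8052+61·66·2=16104; k=2: 245586+0+61·61·2=253028 → min 16104 | B..D: k=2: 0+366+66·61·3=12444; k=3: 8052+0+66·2·3=8448 → min 8448 | C..E: k=3: 0+240+61·2·40=5120; k=4: 366+0+61·3·40=7686 → min 5120.
Length 4: A..D: k=1: 0+8448+61·66·3=20526; k=2: 245586+366+61·61·3=257115; k=3: 16104+0+61·2·3=16470 → min 16470 | B..E: k=2: 0+5120+66·61·40=166160; k=3: 8052+240+66·2·40=13572; k=4: 8448+0+66·3·40=16368 → min 13572.
Length 5: A..E: k=1: 0+13572+61·66·40=174612; k=2: 245586+5120+61·61·40=399546; k=3: 16104+240+61·2·40=21224; k=4: 16470+0+61·3·40=23790 → min 21224.
Optimal order: ((A (B C)) (D E)) with cost 21224.

21224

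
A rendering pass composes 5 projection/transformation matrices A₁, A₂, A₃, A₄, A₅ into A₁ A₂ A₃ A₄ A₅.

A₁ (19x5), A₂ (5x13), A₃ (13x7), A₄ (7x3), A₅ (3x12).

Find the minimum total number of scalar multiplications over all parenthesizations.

1437

Adjacent pairs: A₁A₂ = 19·5·13 = 1235; A₂A₃ = 5·13·7 = 455; A₃A₄ = 13·7·3 = 273; A₄A₅ = 7·3·12 = 252.
Length 3: A₁..A₃: k=1: 0+455+19·5·7=1120; k=2: 1235+0+19·13·7=2964 → min 1120 | A₂..A₄: k=2: 0+273+5·13·3=468; k=3: 455+0+5·7·3=560 → min 468 | A₃..A₅: k=3: 0+252+13·7·12=1344; k=4: 273+0+13·3·12=741 → min 741.
Length 4: A₁..A₄: k=1: 0+468+19·5·3=753; k=2: 1235+273+19·13·3=2249; k=3: 1120+0+19·7·3=1519 → min 753 | A₂..A₅: k=2: 0+741+5·13·12=1521; k=3: 455+252+5·7·12=1127; k=4: 468+0+5·3·12=648 → min 648.
Length 5: A₁..A₅: k=1: 0+648+19·5·12=1788; k=2: 1235+741+19·13·12=4940; k=3: 1120+252+19·7·12=2968; k=4: 753+0+19·3·12=1437 → min 1437.
Optimal order: ((A₁ (A₂ (A₃ A₄))) A₅) with cost 1437.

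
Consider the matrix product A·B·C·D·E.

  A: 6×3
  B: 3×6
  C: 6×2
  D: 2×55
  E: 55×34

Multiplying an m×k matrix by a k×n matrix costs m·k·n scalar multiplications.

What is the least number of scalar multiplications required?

Adjacent pairs: AB = 6·3·6 = 108; BC = 3·6·2 = 36; CD = 6·2·55 = 660; DE = 2·55·34 = 3740.
Length 3: A..C: k=1: 0+36+6·3·2=72; k=2: 108+0+6·6·2=180 → min 72 | B..D: k=2: 0+660+3·6·55=1650; k=3: 36+0+3·2·55=366 → min 366 | C..E: k=3: 0+3740+6·2·34=4148; k=4: 660+0+6·55·34=11880 → min 4148.
Length 4: A..D: k=1: 0+366+6·3·55=1356; k=2: 108+660+6·6·55=2748; k=3: 72+0+6·2·55=732 → min 732 | B..E: k=2: 0+4148+3·6·34=4760; k=3: 36+3740+3·2·34=3980; k=4: 366+0+3·55·34=5976 → min 3980.
Length 5: A..E: k=1: 0+3980+6·3·34=4592; k=2: 108+4148+6·6·34=5480; k=3: 72+3740+6·2·34=4220; k=4: 732+0+6·55·34=11952 → min 4220.
Optimal order: ((A·(B·C))·(D·E)) with cost 4220.

4220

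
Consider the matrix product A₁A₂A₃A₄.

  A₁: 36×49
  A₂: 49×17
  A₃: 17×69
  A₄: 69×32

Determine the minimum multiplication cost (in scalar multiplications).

Adjacent pairs: A₁A₂ = 36·49·17 = 29988; A₂A₃ = 49·17·69 = 57477; A₃A₄ = 17·69·32 = 37536.
Length 3: A₁..A₃: k=1: 0+57477+36·49·69=179193; k=2: 29988+0+36·17·69=72216 → min 72216 | A₂..A₄: k=2: 0+37536+49·17·32=64192; k=3: 57477+0+49·69·32=165669 → min 64192.
Length 4: A₁..A₄: k=1: 0+64192+36·49·32=120640; k=2: 29988+37536+36·17·32=87108; k=3: 72216+0+36·69·32=151704 → min 87108.
Optimal order: ((A₁A₂)(A₃A₄)) with cost 87108.

87108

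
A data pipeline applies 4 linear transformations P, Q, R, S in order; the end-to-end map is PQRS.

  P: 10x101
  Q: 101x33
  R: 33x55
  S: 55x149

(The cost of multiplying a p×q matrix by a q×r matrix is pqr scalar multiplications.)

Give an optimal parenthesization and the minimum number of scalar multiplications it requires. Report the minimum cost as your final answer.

133430

Adjacent pairs: PQ = 10·101·33 = 33330; QR = 101·33·55 = 183315; RS = 33·55·149 = 270435.
Length 3: P..R: k=1: 0+183315+10·101·55=238865; k=2: 33330+0+10·33·55=51480 → min 51480 | Q..S: k=2: 0+270435+101·33·149=767052; k=3: 183315+0+101·55·149=1011010 → min 767052.
Length 4: P..S: k=1: 0+767052+10·101·149=917542; k=2: 33330+270435+10·33·149=352935; k=3: 51480+0+10·55·149=133430 → min 133430.
Optimal parenthesization: (((PQ)R)S) with cost 133430.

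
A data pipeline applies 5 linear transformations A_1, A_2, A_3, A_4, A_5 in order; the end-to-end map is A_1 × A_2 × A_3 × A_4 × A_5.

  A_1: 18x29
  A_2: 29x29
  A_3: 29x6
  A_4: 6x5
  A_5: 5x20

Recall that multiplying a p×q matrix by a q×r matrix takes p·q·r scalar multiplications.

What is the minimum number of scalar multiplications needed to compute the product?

Adjacent pairs: A_1A_2 = 18·29·29 = 15138; A_2A_3 = 29·29·6 = 5046; A_3A_4 = 29·6·5 = 870; A_4A_5 = 6·5·20 = 600.
Length 3: A_1..A_3: k=1: 0+5046+18·29·6=8178; k=2: 15138+0+18·29·6=18270 → min 8178 | A_2..A_4: k=2: 0+870+29·29·5=5075; k=3: 5046+0+29·6·5=5916 → min 5075 | A_3..A_5: k=3: 0+600+29·6·20=4080; k=4: 870+0+29·5·20=3770 → min 3770.
Length 4: A_1..A_4: k=1: 0+5075+18·29·5=7685; k=2: 15138+870+18·29·5=18618; k=3: 8178+0+18·6·5=8718 → min 7685 | A_2..A_5: k=2: 0+3770+29·29·20=20590; k=3: 5046+600+29·6·20=9126; k=4: 5075+0+29·5·20=7975 → min 7975.
Length 5: A_1..A_5: k=1: 0+7975+18·29·20=18415; k=2: 15138+3770+18·29·20=29348; k=3: 8178+600+18·6·20=10938; k=4: 7685+0+18·5·20=9485 → min 9485.
Optimal order: ((A_1 × (A_2 × (A_3 × A_4))) × A_5) with cost 9485.

9485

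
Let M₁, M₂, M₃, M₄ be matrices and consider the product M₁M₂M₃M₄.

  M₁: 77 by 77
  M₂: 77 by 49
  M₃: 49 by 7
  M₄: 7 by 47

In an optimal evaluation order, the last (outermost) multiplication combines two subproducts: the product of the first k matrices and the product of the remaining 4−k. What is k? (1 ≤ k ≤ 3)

Adjacent pairs: M₁M₂ = 77·77·49 = 290521; M₂M₃ = 77·49·7 = 26411; M₃M₄ = 49·7·47 = 16121.
Length 3: M₁..M₃: k=1: 0+26411+77·77·7=67914; k=2: 290521+0+77·49·7=316932 → min 67914 | M₂..M₄: k=2: 0+16121+77·49·47=193452; k=3: 26411+0+77·7·47=51744 → min 51744.
Top-level splits: k=1: (M₁..M₁)·(M₂..M₄) → 0+51744+77·77·47 = 330407; k=2: (M₁..M₂)·(M₃..M₄) → 290521+16121+77·49·47 = 483973; k=3: (M₁..M₃)·(M₄..M₄) → 67914+0+77·7·47 = 93247.
Best split is after M₃, i.e. k = 3.

3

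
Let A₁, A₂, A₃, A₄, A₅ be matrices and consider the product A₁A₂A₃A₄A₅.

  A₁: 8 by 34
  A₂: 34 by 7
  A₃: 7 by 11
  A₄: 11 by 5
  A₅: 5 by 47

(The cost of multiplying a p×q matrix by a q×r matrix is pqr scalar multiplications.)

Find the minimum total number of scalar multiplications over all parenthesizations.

Adjacent pairs: A₁A₂ = 8·34·7 = 1904; A₂A₃ = 34·7·11 = 2618; A₃A₄ = 7·11·5 = 385; A₄A₅ = 11·5·47 = 2585.
Length 3: A₁..A₃: k=1: 0+2618+8·34·11=5610; k=2: 1904+0+8·7·11=2520 → min 2520 | A₂..A₄: k=2: 0+385+34·7·5=1575; k=3: 2618+0+34·11·5=4488 → min 1575 | A₃..A₅: k=3: 0+2585+7·11·47=6204; k=4: 385+0+7·5·47=2030 → min 2030.
Length 4: A₁..A₄: k=1: 0+1575+8·34·5=2935; k=2: 1904+385+8·7·5=2569; k=3: 2520+0+8·11·5=2960 → min 2569 | A₂..A₅: k=2: 0+2030+34·7·47=13216; k=3: 2618+2585+34·11·47=22781; k=4: 1575+0+34·5·47=9565 → min 9565.
Length 5: A₁..A₅: k=1: 0+9565+8·34·47=22349; k=2: 1904+2030+8·7·47=6566; k=3: 2520+2585+8·11·47=9241; k=4: 2569+0+8·5·47=4449 → min 4449.
Optimal order: (((A₁A₂)(A₃A₄))A₅) with cost 4449.

4449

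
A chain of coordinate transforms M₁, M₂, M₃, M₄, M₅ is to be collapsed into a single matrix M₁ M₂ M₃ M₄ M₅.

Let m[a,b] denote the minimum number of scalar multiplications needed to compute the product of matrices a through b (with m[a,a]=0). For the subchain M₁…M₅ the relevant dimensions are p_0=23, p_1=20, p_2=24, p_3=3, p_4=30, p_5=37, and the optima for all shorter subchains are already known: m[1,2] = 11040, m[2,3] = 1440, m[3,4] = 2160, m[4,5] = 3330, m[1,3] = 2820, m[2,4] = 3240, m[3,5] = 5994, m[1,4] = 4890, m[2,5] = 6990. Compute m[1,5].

8703

m[1,5] = min over k∈[1,4] of m[1,k]+m[k+1,5]+p_{0}·p_k·p_{5}.
k=1: 0 + 6990 + 23·20·37 = 24010; k=2: 11040 + 5994 + 23·24·37 = 37458; k=3: 2820 + 3330 + 23·3·37 = 8703; k=4: 4890 + 0 + 23·30·37 = 30420.
Minimum: 8703 at k=3.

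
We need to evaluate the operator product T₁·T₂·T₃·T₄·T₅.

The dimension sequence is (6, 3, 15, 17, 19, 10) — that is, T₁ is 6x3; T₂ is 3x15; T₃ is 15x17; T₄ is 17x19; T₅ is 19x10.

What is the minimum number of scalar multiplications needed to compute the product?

Adjacent pairs: T₁T₂ = 6·3·15 = 270; T₂T₃ = 3·15·17 = 765; T₃T₄ = 15·17·19 = 4845; T₄T₅ = 17·19·10 = 3230.
Length 3: T₁..T₃: k=1: 0+765+6·3·17=1071; k=2: 270+0+6·15·17=1800 → min 1071 | T₂..T₄: k=2: 0+4845+3·15·19=5700; k=3: 765+0+3·17·19=1734 → min 1734 | T₃..T₅: k=3: 0+3230+15·17·10=5780; k=4: 4845+0+15·19·10=7695 → min 5780.
Length 4: T₁..T₄: k=1: 0+1734+6·3·19=2076; k=2: 270+4845+6·15·19=6825; k=3: 1071+0+6·17·19=3009 → min 2076 | T₂..T₅: k=2: 0+5780+3·15·10=6230; k=3: 765+3230+3·17·10=4505; k=4: 1734+0+3·19·10=2304 → min 2304.
Length 5: T₁..T₅: k=1: 0+2304+6·3·10=2484; k=2: 270+5780+6·15·10=6950; k=3: 1071+3230+6·17·10=5321; k=4: 2076+0+6·19·10=3216 → min 2484.
Optimal order: (T₁·(((T₂·T₃)·T₄)·T₅)) with cost 2484.

2484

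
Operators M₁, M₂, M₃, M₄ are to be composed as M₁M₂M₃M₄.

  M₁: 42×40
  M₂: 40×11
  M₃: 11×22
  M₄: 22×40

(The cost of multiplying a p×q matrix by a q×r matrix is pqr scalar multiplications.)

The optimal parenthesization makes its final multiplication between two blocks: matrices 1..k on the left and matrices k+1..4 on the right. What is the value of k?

2

Adjacent pairs: M₁M₂ = 42·40·11 = 18480; M₂M₃ = 40·11·22 = 9680; M₃M₄ = 11·22·40 = 9680.
Length 3: M₁..M₃: k=1: 0+9680+42·40·22=46640; k=2: 18480+0+42·11·22=28644 → min 28644 | M₂..M₄: k=2: 0+9680+40·11·40=27280; k=3: 9680+0+40·22·40=44880 → min 27280.
Top-level splits: k=1: (M₁..M₁)·(M₂..M₄) → 0+27280+42·40·40 = 94480; k=2: (M₁..M₂)·(M₃..M₄) → 18480+9680+42·11·40 = 46640; k=3: (M₁..M₃)·(M₄..M₄) → 28644+0+42·22·40 = 65604.
Best split is after M₂, i.e. k = 2.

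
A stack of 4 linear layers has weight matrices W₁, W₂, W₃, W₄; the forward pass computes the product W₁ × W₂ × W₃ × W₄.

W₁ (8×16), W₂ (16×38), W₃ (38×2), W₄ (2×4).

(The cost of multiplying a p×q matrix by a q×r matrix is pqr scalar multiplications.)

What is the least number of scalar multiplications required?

Adjacent pairs: W₁W₂ = 8·16·38 = 4864; W₂W₃ = 16·38·2 = 1216; W₃W₄ = 38·2·4 = 304.
Length 3: W₁..W₃: k=1: 0+1216+8·16·2=1472; k=2: 4864+0+8·38·2=5472 → min 1472 | W₂..W₄: k=2: 0+304+16·38·4=2736; k=3: 1216+0+16·2·4=1344 → min 1344.
Length 4: W₁..W₄: k=1: 0+1344+8·16·4=1856; k=2: 4864+304+8·38·4=6384; k=3: 1472+0+8·2·4=1536 → min 1536.
Optimal order: ((W₁ × (W₂ × W₃)) × W₄) with cost 1536.

1536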